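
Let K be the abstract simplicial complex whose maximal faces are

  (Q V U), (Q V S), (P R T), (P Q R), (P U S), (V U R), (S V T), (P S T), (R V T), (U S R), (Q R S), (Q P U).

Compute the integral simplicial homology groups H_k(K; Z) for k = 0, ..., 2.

Order the vertices as P < Q < R < S < T < U < V. Listing each simplex with vertices in this order, K has dimension 2 with simplices:

  0-simplices (7): P, Q, R, S, T, U, V
  1-simplices (18): PQ, PR, PS, PT, PU, QR, QS, QU, QV, RS, RT, RU, RV, ST, SU, SV, TV, UV
  2-simplices (12): PQR, PQU, PRT, PST, PSU, QRS, QSV, QUV, RSU, RTV, RUV, STV

so the chain groups are C_0 ≅ Z^7, C_1 ≅ Z^18, C_2 ≅ Z^12.

The boundary map ∂_1: C_1 → C_0 maps an edge to its endpoints' difference, ∂[p,q] = q − p. For instance
  ∂QV = V − Q.
The 7×18 boundary matrix has rank 6 and Smith normal form diag(1,1,1,1,1,1).

∂_2: C_2 → C_1 sends each 2-simplex [p,q,r] to [q,r] − [p,r] + [p,q]. For instance
  ∂RUV = UV − RV + RU,
  ∂PST = ST − PT + PS.
The resulting 18×12 matrix has rank 12, and its Smith normal form has invariant factors (1,1,1,1,1,1,1,1,1,1,1,2).

Now H_k = ker ∂_k / im ∂_{k+1}, so:

  H_0: rank C_0 − rank ∂_1 = 7 − 6 = 1, and the invariant factors of ∂_1 are all 1, so H_0 ≅ Z.
  H_1: rank ker ∂_1 − rank ∂_2 = (18 − 6) − 12 = 0, and ∂_2 has invariant factor 2 > 1, so H_1 ≅ Z/2.
  H_2: rank ker ∂_2 − rank ∂_3 = (12 − 12) − 0 = 0, and there is no ∂_3, so H_2 ≅ 0.

As a check, the Euler characteristic is 7 − 18 + 12 = 1, which agrees with 1 − 0 + 0 = 1.

H_0 = Z,  H_1 = Z/2,  H_2 = 0.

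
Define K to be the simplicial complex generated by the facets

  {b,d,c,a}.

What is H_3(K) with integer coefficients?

Fix the vertex order a < b < c < d and write every simplex with vertices in increasing order. Then dim K = 3 and the simplices of K are:

  0-simplices (4): a, b, c, d
  1-simplices (6): ab, ac, ad, bc, bd, cd
  2-simplices (4): abc, abd, acd, bcd
  3-simplices (1): abcd

Hence C_0 ≅ Z^4, C_1 ≅ Z^6, C_2 ≅ Z^4, C_3 ≅ Z^1.

∂_1: C_1 → C_0 sends each edge [p,q] (with p < q) to q − p. For instance
  ∂ad = d − a.
This gives a 4×6 integer matrix of rank 3; reducing to Smith normal form yields diagonal entries (1,1,1).

The boundary map ∂_2: C_2 → C_1 acts by ∂[p,q,r] = [q,r] − [p,r] + [p,q]. For instance
  ∂acd = cd − ad + ac,
  ∂abc = bc − ac + ab.
The 6×4 boundary matrix has rank 3 and Smith normal form diag(1,1,1).

∂_3: C_3 → C_2 sends each 3-simplex σ to the alternating sum Σ_i (−1)^i (σ with its i-th vertex removed). For instance
  ∂abcd = bcd − acd + abd − abc.
The 4×1 boundary matrix has rank 1 and Smith normal form diag(1).

Computing H_k = (kernel of ∂_k) / (image of ∂_{k+1}):

  H_3: rank ker ∂_3 − rank ∂_4 = (1 − 1) − 0 = 0, and there is no ∂_4, so H_3 = 0.

H_3 ≅ 0.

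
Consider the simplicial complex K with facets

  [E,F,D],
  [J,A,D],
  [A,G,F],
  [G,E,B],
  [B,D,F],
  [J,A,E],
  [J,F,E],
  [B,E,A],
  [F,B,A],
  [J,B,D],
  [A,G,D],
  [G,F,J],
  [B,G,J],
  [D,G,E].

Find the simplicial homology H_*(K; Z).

We work with the vertex ordering A < B < D < E < F < G < J. The simplices of K, each written with vertices in increasing order, are:

  0-simplices (7): A, B, D, E, F, G, J
  1-simplices (21): AB, AD, AE, AF, AG, AJ, BD, BE, BF, BG, BJ, DE, DF, DG, DJ, EF, EG, EJ, FG, FJ, GJ
  2-simplices (14): ABE, ABF, ADG, ADJ, AEJ, AFG, BDF, BDJ, BEG, BGJ, DEF, DEG, EFJ, FGJ

giving chain groups C_0 ≅ Z^7, C_1 ≅ Z^21, C_2 ≅ Z^14.

The boundary map ∂_1: C_1 → C_0 maps an edge to its endpoints' difference, ∂[p,q] = q − p.
The 7×21 boundary matrix has rank 6 and Smith normal form diag(1,1,1,1,1,1).

The boundary map ∂_2: C_2 → C_1 sends each 2-simplex [p,q,r] to [q,r] − [p,r] + [p,q]. For instance
  ∂ADG = DG − AG + AD,
  ∂EFJ = FJ − EJ + EF.
As a 21×14 matrix over Z this has rank 13, with invariant factors (1,1,1,1,1,1,1,1,1,1,1,1,1).

From H_k ≅ ker(∂_k) / im(∂_{k+1}) we obtain:

  H_0: rank C_0 − rank ∂_1 = 7 − 6 = 1, and the invariant factors of ∂_1 are all 1, so H_0 ≅ Z.
  H_1: rank ker ∂_1 − rank ∂_2 = (21 − 6) − 13 = 2, and the invariant factors of ∂_2 are all 1, so H_1 ≅ Z^2.
  H_2: rank ker ∂_2 − rank ∂_3 = (14 − 13) − 0 = 1, and there is no ∂_3, so H_2 ≅ Z.

As a check, the Euler characteristic is 7 − 21 + 14 = 0, which agrees with 1 − 2 + 1 = 0.

H_0 ≅ Z,  H_1 ≅ Z^2,  H_2 ≅ Z.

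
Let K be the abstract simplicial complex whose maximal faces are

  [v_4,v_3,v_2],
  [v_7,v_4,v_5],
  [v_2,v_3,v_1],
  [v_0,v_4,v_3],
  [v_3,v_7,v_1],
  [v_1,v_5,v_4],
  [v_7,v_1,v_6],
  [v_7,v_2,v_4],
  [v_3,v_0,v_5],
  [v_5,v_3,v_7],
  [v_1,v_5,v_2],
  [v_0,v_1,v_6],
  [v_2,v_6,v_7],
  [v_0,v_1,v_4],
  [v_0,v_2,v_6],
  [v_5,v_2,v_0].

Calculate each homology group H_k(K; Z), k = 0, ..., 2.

K has 8 vertices, 24 edges, 16 triangles.
rank ∂_0 = 0, rank ∂_1 = 7 ⇒ b_0 = 8 − 0 − 7 = 1; all invariant factors of ∂_1 are 1 so no torsion. So H_0 = Z.
rank ∂_1 = 7, rank ∂_2 = 15 ⇒ b_1 = 24 − 7 − 15 = 2; all invariant factors of ∂_2 are 1 so no torsion. So H_1 = Z^2.
rank ∂_2 = 15, rank ∂_3 = 0 ⇒ b_2 = 16 − 15 − 0 = 1. So H_2 = Z.

H_0 ≅ Z,  H_1 ≅ Z^2,  H_2 ≅ Z.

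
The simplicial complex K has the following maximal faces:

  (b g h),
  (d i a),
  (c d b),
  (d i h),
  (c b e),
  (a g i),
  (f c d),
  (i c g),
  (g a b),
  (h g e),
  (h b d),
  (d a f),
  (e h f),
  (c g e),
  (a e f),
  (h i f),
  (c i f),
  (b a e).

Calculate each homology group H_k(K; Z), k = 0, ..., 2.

H_0 ≅ Z,  H_1 ≅ Z ⊕ Z/2,  H_2 = 0.

Order the vertices as a < b < c < d < e < f < g < h < i. Listing each simplex with vertices in this order, K has dimension 2 with simplices:

  0-simplices (9): a, b, c, d, e, f, g, h, i
  1-simplices (27): ab, ad, ae, af, ag, ai, bc, bd, be, bg, bh, cd, ce, cf, cg, ci, df, dh, di, ef, eg, eh, fh, fi, gh, gi, hi
  2-simplices (18): abe, abg, adf, adi, aef, agi, bcd, bce, bdh, bgh, cdf, ceg, cfi, cgi, dhi, efh, egh, fhi

giving chain groups C_0 ≅ Z^9, C_1 ≅ Z^27, C_2 ≅ Z^18.

The boundary map ∂_1: C_1 → C_0 sends each edge [p,q] (with p < q) to q − p. For instance
  ∂ad = d − a.
The resulting 9×27 matrix has rank 8, and its Smith normal form has invariant factors (1,1,1,1,1,1,1,1).

∂_2: C_2 → C_1 maps a triangle to the signed sum of its edges. For instance
  ∂agi = gi − ai + ag,
  ∂ceg = eg − cg + ce.
The resulting 27×18 matrix has rank 18, and its Smith normal form has invariant factors (1,1,1,1,1,1,1,1,1,1,1,1,1,1,1,1,1,2).

From H_k ≅ ker(∂_k) / im(∂_{k+1}) we obtain:

  H_0: rank C_0 − rank ∂_1 = 9 − 8 = 1, and the invariant factors of ∂_1 are all 1, so H_0 ≅ Z.
  H_1: rank ker ∂_1 − rank ∂_2 = (27 − 8) − 18 = 1, and ∂_2 has invariant factor 2 > 1, so H_1 ≅ Z ⊕ Z/2.
  H_2: rank ker ∂_2 − rank ∂_3 = (18 − 18) − 0 = 0, and there is no ∂_3, so H_2 ≅ 0.

As a check, the Euler characteristic is 9 − 27 + 18 = 0, which agrees with 1 − 1 + 0 = 0.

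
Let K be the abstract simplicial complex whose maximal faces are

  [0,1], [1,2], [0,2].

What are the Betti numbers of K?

Take the total order 0 < 1 < 2 on the vertex set. Then K (dimension 1) consists of the simplices:

  0-simplices (3): [0], [1], [2]
  1-simplices (3): [0,1], [0,2], [1,2]

Hence C_0 ≅ Z^3, C_1 ≅ Z^3.

Boundary ∂_1: C_1 → C_0 sends each edge [p,q] (with p < q) to q − p. For instance
  ∂[0,1] = [1] − [0].
The resulting 3×3 matrix has rank 2, and its Smith normal form has invariant factors (1,1).

Reading off H_k = ker ∂_k / im ∂_{k+1}:

  H_0: rank C_0 − rank ∂_1 = 3 − 2 = 1, and the invariant factors of ∂_1 are all 1, so H_0 = Z.
  H_1: rank ker ∂_1 − rank ∂_2 = (3 − 2) − 0 = 1, and there is no ∂_2, so H_1 = Z.

(K is a triangulation of the circle S^1.)

Hence the Betti numbers are b_0 = 1, b_1 = 1.

b_0 = 1, b_1 = 1.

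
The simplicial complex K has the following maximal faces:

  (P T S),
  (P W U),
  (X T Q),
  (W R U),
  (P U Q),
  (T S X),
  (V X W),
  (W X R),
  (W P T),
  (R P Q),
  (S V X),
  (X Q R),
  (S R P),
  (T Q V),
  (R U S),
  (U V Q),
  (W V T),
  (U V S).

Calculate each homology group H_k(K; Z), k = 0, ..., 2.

H_0 ≅ Z,  H_1 ≅ Z ⊕ Z/2,  H_2 = 0.

K has 9 vertices, 27 edges, 18 triangles.
rank ∂_0 = 0, rank ∂_1 = 8 ⇒ b_0 = 9 − 0 − 8 = 1; all invariant factors of ∂_1 are 1 so no torsion. So H_0 ≅ Z.
rank ∂_1 = 8, rank ∂_2 = 18 ⇒ b_1 = 27 − 8 − 18 = 1; ∂_2 has invariant factor(s) [2] giving torsion. So H_1 ≅ Z ⊕ Z/2.
rank ∂_2 = 18, rank ∂_3 = 0 ⇒ b_2 = 18 − 18 − 0 = 0. So H_2 ≅ 0.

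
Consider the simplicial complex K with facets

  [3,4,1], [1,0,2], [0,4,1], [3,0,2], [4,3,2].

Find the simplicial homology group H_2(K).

H_2 ≅ 0.

K has 5 vertices, 10 edges, 5 triangles.
rank ∂_2 = 5, rank ∂_3 = 0 ⇒ b_2 = 5 − 5 − 0 = 0. So H_2 = 0.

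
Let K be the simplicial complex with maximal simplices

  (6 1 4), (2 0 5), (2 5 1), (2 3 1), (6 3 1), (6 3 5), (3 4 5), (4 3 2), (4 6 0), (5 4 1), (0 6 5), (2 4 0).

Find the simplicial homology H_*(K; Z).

Order the vertices as 0 < 1 < 2 < 3 < 4 < 5 < 6. Listing each simplex with vertices in this order, K has dimension 2 with simplices:

  0-simplices (7): [0], [1], [2], [3], [4], [5], [6]
  1-simplices (18): [0,2], [0,4], [0,5], [0,6], [1,2], [1,3], [1,4], [1,5], [1,6], [2,3], [2,4], [2,5], [3,4], [3,5], [3,6], [4,5], [4,6], [5,6]
  2-simplices (12): [0,2,4], [0,2,5], [0,4,6], [0,5,6], [1,2,3], [1,2,5], [1,3,6], [1,4,5], [1,4,6], [2,3,4], [3,4,5], [3,5,6]

giving chain groups C_0 ≅ Z^7, C_1 ≅ Z^18, C_2 ≅ Z^12.

Boundary ∂_1: C_1 → C_0 is given by ∂[p,q] = [q] − [p]. For instance
  ∂[5,6] = [6] − [5].
This gives a 7×18 integer matrix of rank 6; reducing to Smith normal form yields diagonal entries (1,1,1,1,1,1).

The boundary map ∂_2: C_2 → C_1 maps a triangle to the signed sum of its edges. For instance
  ∂[0,4,6] = [4,6] − [0,6] + [0,4],
  ∂[1,3,6] = [3,6] − [1,6] + [1,3].
As a 18×12 matrix over Z this has rank 12, with invariant factors (1,1,1,1,1,1,1,1,1,1,1,2).

Reading off H_k = ker ∂_k / im ∂_{k+1}:

  H_0: rank C_0 − rank ∂_1 = 7 − 6 = 1, and the invariant factors of ∂_1 are all 1, so H_0 = Z.
  H_1: rank ker ∂_1 − rank ∂_2 = (18 − 6) − 12 = 0, and ∂_2 has invariant factor 2 > 1, so H_1 = Z/2.
  H_2: rank ker ∂_2 − rank ∂_3 = (12 − 12) − 0 = 0, and there is no ∂_3, so H_2 = 0.

(K is a triangulation of the real projective plane RP^2.)

H_0 ≅ Z,  H_1 ≅ Z/2,  H_2 = 0.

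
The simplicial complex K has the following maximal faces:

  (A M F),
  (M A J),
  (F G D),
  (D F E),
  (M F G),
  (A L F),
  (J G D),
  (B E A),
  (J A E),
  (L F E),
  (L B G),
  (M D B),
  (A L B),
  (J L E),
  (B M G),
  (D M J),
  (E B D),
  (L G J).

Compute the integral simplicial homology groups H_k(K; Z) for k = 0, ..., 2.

H_0 ≅ Z,  H_1 ≅ Z ⊕ Z/2,  H_2 = 0.

We work with the vertex ordering A < B < D < E < F < G < J < L < M. The simplices of K, each written with vertices in increasing order, are:

  0-simplices (9): A, B, D, E, F, G, J, L, M
  1-simplices (27): AB, AE, AF, AJ, AL, AM, BD, BE, BG, BL, BM, DE, DF, DG, DJ, DM, EF, EJ, EL, FG, FL, FM, GJ, GL, GM, JL, JM
  2-simplices (18): ABE, ABL, AEJ, AFL, AFM, AJM, BDE, BDM, BGL, BGM, DEF, DFG, DGJ, DJM, EFL, EJL, FGM, GJL

giving chain groups C_0 ≅ Z^9, C_1 ≅ Z^27, C_2 ≅ Z^18.

Boundary ∂_1: C_1 → C_0 maps an edge to its endpoints' difference, ∂[p,q] = q − p.
The resulting 9×27 matrix has rank 8, and its Smith normal form has invariant factors (1,1,1,1,1,1,1,1).

Boundary ∂_2: C_2 → C_1 acts by ∂[p,q,r] = [q,r] − [p,r] + [p,q]. For instance
  ∂BDE = DE − BE + BD,
  ∂EJL = JL − EL + EJ.
As a 27×18 matrix over Z this has rank 18, with invariant factors (1,1,1,1,1,1,1,1,1,1,1,1,1,1,1,1,1,2).

Now H_k = ker ∂_k / im ∂_{k+1}, so:

  H_0: rank C_0 − rank ∂_1 = 9 − 8 = 1, and the invariant factors of ∂_1 are all 1, so H_0 = Z.
  H_1: rank ker ∂_1 − rank ∂_2 = (27 − 8) − 18 = 1, and ∂_2 has invariant factor 2 > 1, so H_1 = Z ⊕ Z/2.
  H_2: rank ker ∂_2 − rank ∂_3 = (18 − 18) − 0 = 0, and there is no ∂_3, so H_2 = 0.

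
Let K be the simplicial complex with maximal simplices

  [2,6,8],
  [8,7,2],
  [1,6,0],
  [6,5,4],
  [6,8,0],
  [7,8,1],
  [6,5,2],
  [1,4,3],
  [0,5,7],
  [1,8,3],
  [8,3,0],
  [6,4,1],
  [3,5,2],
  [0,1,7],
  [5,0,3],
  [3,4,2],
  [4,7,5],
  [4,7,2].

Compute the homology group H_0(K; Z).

H_0 = Z.

Fix the vertex order 0 < 1 < 2 < 3 < 4 < 5 < 6 < 7 < 8 and write every simplex with vertices in increasing order. Then dim K = 2 and the simplices of K are:

  0-simplices (9): [0], [1], [2], [3], [4], [5], [6], [7], [8]
  1-simplices (27): (27 of them)
  2-simplices (18): [0,1,6], [0,1,7], [0,3,5], [0,3,8], [0,5,7], [0,6,8], [1,3,4], [1,3,8], [1,4,6], [1,7,8], [2,3,4], [2,3,5], [2,4,7], [2,5,6], [2,6,8], [2,7,8], [4,5,6], [4,5,7]

so the chain groups are C_0 ≅ Z^9, C_1 ≅ Z^27, C_2 ≅ Z^18.

The boundary map ∂_1: C_1 → C_0 sends each edge [p,q] (with p < q) to q − p. For instance
  ∂[3,4] = [4] − [3].
The 9×27 boundary matrix has rank 8 and Smith normal form diag(1,1,1,1,1,1,1,1).

The boundary map ∂_2: C_2 → C_1 sends each 2-simplex [p,q,r] to [q,r] − [p,r] + [p,q]. For instance
  ∂[1,3,8] = [3,8] − [1,8] + [1,3],
  ∂[4,5,7] = [5,7] − [4,7] + [4,5].
The 27×18 boundary matrix has rank 18 and Smith normal form diag(1,1,1,1,1,1,1,1,1,1,1,1,1,1,1,1,1,2).

From H_k ≅ ker(∂_k) / im(∂_{k+1}) we obtain:

  H_0: rank C_0 − rank ∂_1 = 9 − 8 = 1, and the invariant factors of ∂_1 are all 1, so H_0 ≅ Z.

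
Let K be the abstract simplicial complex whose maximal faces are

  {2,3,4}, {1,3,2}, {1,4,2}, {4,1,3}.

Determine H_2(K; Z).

H_2 = Z.

Take the total order 1 < 2 < 3 < 4 on the vertex set. Then K (dimension 2) consists of the simplices:

  0-simplices (4): [1], [2], [3], [4]
  1-simplices (6): [1,2], [1,3], [1,4], [2,3], [2,4], [3,4]
  2-simplices (4): [1,2,3], [1,2,4], [1,3,4], [2,3,4]

giving chain groups C_0 ≅ Z^4, C_1 ≅ Z^6, C_2 ≅ Z^4.

The boundary map ∂_1: C_1 → C_0 is given by ∂[p,q] = [q] − [p]. For instance
  ∂[2,4] = [4] − [2].
As a 4×6 matrix over Z this has rank 3, with invariant factors (1,1,1).

∂_2: C_2 → C_1 maps a triangle to the signed sum of its edges. For instance
  ∂[1,2,4] = [2,4] − [1,4] + [1,2],
  ∂[1,2,3] = [2,3] − [1,3] + [1,2].
As a 6×4 matrix over Z this has rank 3, with invariant factors (1,1,1).

Now H_k = ker ∂_k / im ∂_{k+1}, so:

  H_2: rank ker ∂_2 − rank ∂_3 = (4 − 3) − 0 = 1, and there is no ∂_3, so H_2 = Z.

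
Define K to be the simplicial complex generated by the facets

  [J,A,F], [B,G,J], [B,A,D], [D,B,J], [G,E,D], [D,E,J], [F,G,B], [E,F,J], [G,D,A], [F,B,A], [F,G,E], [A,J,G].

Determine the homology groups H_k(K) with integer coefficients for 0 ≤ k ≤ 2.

H_0 = Z,  H_1 = Z/2,  H_2 = 0.

Take the total order A < B < D < E < F < G < J on the vertex set. Then K (dimension 2) consists of the simplices:

  0-simplices (7): A, B, D, E, F, G, J
  1-simplices (18): AB, AD, AF, AG, AJ, BD, BF, BG, BJ, DE, DG, DJ, EF, EG, EJ, FG, FJ, GJ
  2-simplices (12): ABD, ABF, ADG, AFJ, AGJ, BDJ, BFG, BGJ, DEG, DEJ, EFG, EFJ

so the chain groups are C_0 ≅ Z^7, C_1 ≅ Z^18, C_2 ≅ Z^12.

The boundary map ∂_1: C_1 → C_0 maps an edge to its endpoints' difference, ∂[p,q] = q − p. For instance
  ∂BJ = J − B.
The resulting 7×18 matrix has rank 6, and its Smith normal form has invariant factors (1,1,1,1,1,1).

∂_2: C_2 → C_1 acts by ∂[p,q,r] = [q,r] − [p,r] + [p,q]. For instance
  ∂ABD = BD − AD + AB,
  ∂EFJ = FJ − EJ + EF.
This gives a 18×12 integer matrix of rank 12; reducing to Smith normal form yields diagonal entries (1,1,1,1,1,1,1,1,1,1,1,2).

Computing H_k = (kernel of ∂_k) / (image of ∂_{k+1}):

  H_0: rank C_0 − rank ∂_1 = 7 − 6 = 1, and the invariant factors of ∂_1 are all 1, so H_0 ≅ Z.
  H_1: rank ker ∂_1 − rank ∂_2 = (18 − 6) − 12 = 0, and ∂_2 has invariant factor 2 > 1, so H_1 ≅ Z/2.
  H_2: rank ker ∂_2 − rank ∂_3 = (12 − 12) − 0 = 0, and there is no ∂_3, so H_2 ≅ 0.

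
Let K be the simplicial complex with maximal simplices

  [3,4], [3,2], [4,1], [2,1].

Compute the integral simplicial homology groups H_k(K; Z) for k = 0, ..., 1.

Fix the vertex order 1 < 2 < 3 < 4 and write every simplex with vertices in increasing order. Then dim K = 1 and the simplices of K are:

  0-simplices (4): [1], [2], [3], [4]
  1-simplices (4): [1,2], [1,4], [2,3], [3,4]

giving chain groups C_0 ≅ Z^4, C_1 ≅ Z^4.

Boundary ∂_1: C_1 → C_0 is given by ∂[p,q] = [q] − [p].
This gives a 4×4 integer matrix of rank 3; reducing to Smith normal form yields diagonal entries (1,1,1).

From H_k ≅ ker(∂_k) / im(∂_{k+1}) we obtain:

  H_0: rank C_0 − rank ∂_1 = 4 − 3 = 1, and the invariant factors of ∂_1 are all 1, so H_0 ≅ Z.
  H_1: rank ker ∂_1 − rank ∂_2 = (4 − 3) − 0 = 1, and there is no ∂_2, so H_1 ≅ Z.

As a check, the Euler characteristic is 4 − 4 = 0, which agrees with 1 − 1 = 0.

H_0 = Z,  H_1 = Z.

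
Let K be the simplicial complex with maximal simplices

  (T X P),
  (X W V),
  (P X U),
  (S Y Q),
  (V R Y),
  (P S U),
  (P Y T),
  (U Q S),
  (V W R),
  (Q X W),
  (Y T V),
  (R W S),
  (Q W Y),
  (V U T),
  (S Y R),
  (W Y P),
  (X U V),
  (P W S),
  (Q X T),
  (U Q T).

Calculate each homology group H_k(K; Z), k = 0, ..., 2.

We work with the vertex ordering P < Q < R < S < T < U < V < W < X < Y. The simplices of K, each written with vertices in increasing order, are:

  0-simplices (10): P, Q, R, S, T, U, V, W, X, Y
  1-simplices (30): PS, PT, PU, PW, PX, PY, QS, QT, QU, QW, QX, QY, RS, RV, RW, RY, SU, SW, SY, TU, TV, TX, TY, UV, UX, VW, VX, VY, WX, WY
  2-simplices (20): PSU, PSW, PTX, PTY, PUX, PWY, QSU, QSY, QTU, QTX, QWX, QWY, RSW, RSY, RVW, RVY, TUV, TVY, UVX, VWX

Hence C_0 ≅ Z^10, C_1 ≅ Z^30, C_2 ≅ Z^20.

Boundary ∂_1: C_1 → C_0 sends each edge [p,q] (with p < q) to q − p.
The 10×30 boundary matrix has rank 9 and Smith normal form diag(1,1,1,1,1,1,1,1,1).

The boundary map ∂_2: C_2 → C_1 acts by ∂[p,q,r] = [q,r] − [p,r] + [p,q]. For instance
  ∂QTX = TX − QX + QT,
  ∂QWX = WX − QX + QW.
As a 30×20 matrix over Z this has rank 20, with invariant factors (1,1,1,1,1,1,1,1,1,1,1,1,1,1,1,1,1,1,1,2).

Computing H_k = (kernel of ∂_k) / (image of ∂_{k+1}):

  H_0: rank C_0 − rank ∂_1 = 10 − 9 = 1, and the invariant factors of ∂_1 are all 1, so H_0 = Z.
  H_1: rank ker ∂_1 − rank ∂_2 = (30 − 9) − 20 = 1, and ∂_2 has invariant factor 2 > 1, so H_1 = Z ⊕ Z_2.
  H_2: rank ker ∂_2 − rank ∂_3 = (20 − 20) − 0 = 0, and there is no ∂_3, so H_2 = 0.

H_0 ≅ Z,  H_1 ≅ Z ⊕ Z_2,  H_2 = 0.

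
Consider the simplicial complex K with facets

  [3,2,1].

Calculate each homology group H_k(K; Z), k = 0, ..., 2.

Take the total order 1 < 2 < 3 on the vertex set. Then K (dimension 2) consists of the simplices:

  0-simplices (3): [1], [2], [3]
  1-simplices (3): [1,2], [1,3], [2,3]
  2-simplices (1): [1,2,3]

so the chain groups are C_0 ≅ Z^3, C_1 ≅ Z^3, C_2 ≅ Z^1.

Boundary ∂_1: C_1 → C_0 is given by ∂[p,q] = [q] − [p]. For instance
  ∂[2,3] = [3] − [2].
The resulting 3×3 matrix has rank 2, and its Smith normal form has invariant factors (1,1).

The boundary map ∂_2: C_2 → C_1 maps a triangle to the signed sum of its edges. For instance
  ∂[1,2,3] = [2,3] − [1,3] + [1,2].
The resulting 3×1 matrix has rank 1, and its Smith normal form has invariant factors (1).

Computing H_k = (kernel of ∂_k) / (image of ∂_{k+1}):

  H_0: rank C_0 − rank ∂_1 = 3 − 2 = 1, and the invariant factors of ∂_1 are all 1, so H_0 = Z.
  H_1: rank ker ∂_1 − rank ∂_2 = (3 − 2) − 1 = 0, and the invariant factors of ∂_2 are all 1, so H_1 = 0.
  H_2: rank ker ∂_2 − rank ∂_3 = (1 − 1) − 0 = 0, and there is no ∂_3, so H_2 = 0.

As a check, the Euler characteristic is 3 − 3 + 1 = 1, which agrees with 1 − 0 + 0 = 1.
(K is a triangulation of the 2-simplex.)

H_0 = Z,  H_1 = 0,  H_2 = 0.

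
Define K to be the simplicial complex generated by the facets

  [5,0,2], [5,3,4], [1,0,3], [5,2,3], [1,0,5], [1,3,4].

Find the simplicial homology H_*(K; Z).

H_0 = Z,  H_1 = Z,  H_2 = 0.

Take the total order 0 < 1 < 2 < 3 < 4 < 5 on the vertex set. Then K (dimension 2) consists of the simplices:

  0-simplices (6): [0], [1], [2], [3], [4], [5]
  1-simplices (12): [0,1], [0,2], [0,3], [0,5], [1,3], [1,4], [1,5], [2,3], [2,5], [3,4], [3,5], [4,5]
  2-simplices (6): [0,1,3], [0,1,5], [0,2,5], [1,3,4], [2,3,5], [3,4,5]

Hence C_0 ≅ Z^6, C_1 ≅ Z^12, C_2 ≅ Z^6.

∂_1: C_1 → C_0 sends each edge [p,q] (with p < q) to q − p.
The 6×12 boundary matrix has rank 5 and Smith normal form diag(1,1,1,1,1).

The boundary map ∂_2: C_2 → C_1 maps a triangle to the signed sum of its edges. For instance
  ∂[0,1,3] = [1,3] − [0,3] + [0,1],
  ∂[1,3,4] = [3,4] − [1,4] + [1,3].
As a 12×6 matrix over Z this has rank 6, with invariant factors (1,1,1,1,1,1).

Now H_k = ker ∂_k / im ∂_{k+1}, so:

  H_0: rank C_0 − rank ∂_1 = 6 − 5 = 1, and the invariant factors of ∂_1 are all 1, so H_0 ≅ Z.
  H_1: rank ker ∂_1 − rank ∂_2 = (12 − 5) − 6 = 1, and the invariant factors of ∂_2 are all 1, so H_1 ≅ Z.
  H_2: rank ker ∂_2 − rank ∂_3 = (6 − 6) − 0 = 0, and there is no ∂_3, so H_2 ≅ 0.

As a check, the Euler characteristic is 6 − 12 + 6 = 0, which agrees with 1 − 1 + 0 = 0.
(K is a triangulation of the cylinder S^1 x I.)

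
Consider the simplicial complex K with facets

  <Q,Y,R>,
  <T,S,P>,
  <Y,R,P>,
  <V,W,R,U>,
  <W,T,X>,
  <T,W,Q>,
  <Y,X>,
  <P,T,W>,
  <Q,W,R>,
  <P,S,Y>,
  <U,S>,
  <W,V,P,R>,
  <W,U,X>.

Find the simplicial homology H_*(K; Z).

H_0 ≅ Z,  H_1 ≅ Z^2,  H_2 = 0,  H_3 = 0.

Take the total order P < Q < R < S < T < U < V < W < X < Y on the vertex set. Then K (dimension 3) consists of the simplices:

  0-simplices (10): P, Q, R, S, T, U, V, W, X, Y
  1-simplices (25): PR, PS, PT, PV, PW, PY, QR, QT, QW, QY, RU, RV, RW, RY, ST, SU, SY, TW, TX, UV, UW, UX, VW, WX, XY
  2-simplices (16): PRV, PRW, PRY, PST, PSY, PTW, PVW, QRW, QRY, QTW, RUV, RUW, RVW, TWX, UVW, UWX
  3-simplices (2): PRVW, RUVW

so the chain groups are C_0 ≅ Z^10, C_1 ≅ Z^25, C_2 ≅ Z^16, C_3 ≅ Z^2.

∂_1: C_1 → C_0 sends each edge [p,q] (with p < q) to q − p.
The 10×25 boundary matrix has rank 9 and Smith normal form diag(1,1,1,1,1,1,1,1,1).

Boundary ∂_2: C_2 → C_1 maps a triangle to the signed sum of its edges. For instance
  ∂PRV = RV − PV + PR,
  ∂QRW = RW − QW + QR.
The resulting 25×16 matrix has rank 14, and its Smith normal form has invariant factors (1,1,1,1,1,1,1,1,1,1,1,1,1,1).

∂_3: C_3 → C_2 sends each 3-simplex σ to the alternating sum Σ_i (−1)^i (σ with its i-th vertex removed). For instance
  ∂RUVW = UVW − RVW + RUW − RUV,
  ∂PRVW = RVW − PVW + PRW − PRV.
The 16×2 boundary matrix has rank 2 and Smith normal form diag(1,1).

Now H_k = ker ∂_k / im ∂_{k+1}, so:

  H_0: rank C_0 − rank ∂_1 = 10 − 9 = 1, and the invariant factors of ∂_1 are all 1, so H_0 = Z.
  H_1: rank ker ∂_1 − rank ∂_2 = (25 − 9) − 14 = 2, and the invariant factors of ∂_2 are all 1, so H_1 = Z^2.
  H_2: rank ker ∂_2 − rank ∂_3 = (16 − 14) − 2 = 0, and the invariant factors of ∂_3 are all 1, so H_2 = 0.
  H_3: rank ker ∂_3 − rank ∂_4 = (2 − 2) − 0 = 0, and there is no ∂_4, so H_3 = 0.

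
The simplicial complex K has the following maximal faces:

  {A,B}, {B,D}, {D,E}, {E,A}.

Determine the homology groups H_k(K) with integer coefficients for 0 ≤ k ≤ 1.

K has 4 vertices, 4 edges.
rank ∂_0 = 0, rank ∂_1 = 3 ⇒ b_0 = 4 − 0 − 3 = 1; all invariant factors of ∂_1 are 1 so no torsion. So H_0 ≅ Z.
rank ∂_1 = 3, rank ∂_2 = 0 ⇒ b_1 = 4 − 3 − 0 = 1. So H_1 ≅ Z.

H_0 ≅ Z,  H_1 ≅ Z.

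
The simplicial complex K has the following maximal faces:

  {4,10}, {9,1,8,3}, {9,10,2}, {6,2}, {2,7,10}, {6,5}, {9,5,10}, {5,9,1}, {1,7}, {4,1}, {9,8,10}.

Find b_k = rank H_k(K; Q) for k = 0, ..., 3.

b_0 = 1, b_1 = 3, b_2 = 0, b_3 = 0.

Order the vertices as 1 < 2 < 3 < 4 < 5 < 6 < 7 < 8 < 9 < 10. Listing each simplex with vertices in this order, K has dimension 3 with simplices:

  0-simplices (10): [1], [2], [3], [4], [5], [6], [7], [8], [9], [10]
  1-simplices (20): [1,3], [1,4], [1,5], [1,7], [1,8], [1,9], [2,6], [2,7], [2,9], [2,10], [3,8], [3,9], [4,10], [5,6], [5,9], [5,10], [7,10], [8,9], [8,10], [9,10]
  2-simplices (9): [1,3,8], [1,3,9], [1,5,9], [1,8,9], [2,7,10], [2,9,10], [3,8,9], [5,9,10], [8,9,10]
  3-simplices (1): [1,3,8,9]

Hence C_0 ≅ Z^10, C_1 ≅ Z^20, C_2 ≅ Z^9, C_3 ≅ Z^1.

Boundary ∂_1: C_1 → C_0 sends each edge [p,q] (with p < q) to q − p. For instance
  ∂[1,4] = [4] − [1].
The 10×20 boundary matrix has rank 9 and Smith normal form diag(1,1,1,1,1,1,1,1,1).

∂_2: C_2 → C_1 maps a triangle to the signed sum of its edges. For instance
  ∂[1,5,9] = [5,9] − [1,9] + [1,5],
  ∂[2,9,10] = [9,10] − [2,10] + [2,9].
As a 20×9 matrix over Z this has rank 8, with invariant factors (1,1,1,1,1,1,1,1).

Boundary ∂_3: C_3 → C_2 sends each 3-simplex σ to the alternating sum Σ_i (−1)^i (σ with its i-th vertex removed). For instance
  ∂[1,3,8,9] = [3,8,9] − [1,8,9] + [1,3,9] − [1,3,8].
The resulting 9×1 matrix has rank 1, and its Smith normal form has invariant factors (1).

Computing H_k = (kernel of ∂_k) / (image of ∂_{k+1}):

  H_0: rank C_0 − rank ∂_1 = 10 − 9 = 1, and the invariant factors of ∂_1 are all 1, so H_0 ≅ Z.
  H_1: rank ker ∂_1 − rank ∂_2 = (20 − 9) − 8 = 3, and the invariant factors of ∂_2 are all 1, so H_1 ≅ Z^3.
  H_2: rank ker ∂_2 − rank ∂_3 = (9 − 8) − 1 = 0, and the invariant factors of ∂_3 are all 1, so H_2 ≅ 0.
  H_3: rank ker ∂_3 − rank ∂_4 = (1 − 1) − 0 = 0, and there is no ∂_4, so H_3 ≅ 0.

As a check, the Euler characteristic is 10 − 20 + 9 − 1 = -2, which agrees with 1 − 3 + 0 − 0 = -2.

Hence the Betti numbers are b_0 = 1, b_1 = 3, b_2 = 0, b_3 = 0.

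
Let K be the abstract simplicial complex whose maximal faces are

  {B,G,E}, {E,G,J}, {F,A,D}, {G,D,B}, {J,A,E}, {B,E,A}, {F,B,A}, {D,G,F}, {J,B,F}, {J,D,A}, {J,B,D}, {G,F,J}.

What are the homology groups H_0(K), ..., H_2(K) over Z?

H_0 = Z,  H_1 = Z/2,  H_2 = 0.

Take the total order A < B < D < E < F < G < J on the vertex set. Then K (dimension 2) consists of the simplices:

  0-simplices (7): A, B, D, E, F, G, J
  1-simplices (18): AB, AD, AE, AF, AJ, BD, BE, BF, BG, BJ, DF, DG, DJ, EG, EJ, FG, FJ, GJ
  2-simplices (12): ABE, ABF, ADF, ADJ, AEJ, BDG, BDJ, BEG, BFJ, DFG, EGJ, FGJ

so the chain groups are C_0 ≅ Z^7, C_1 ≅ Z^18, C_2 ≅ Z^12.

∂_1: C_1 → C_0 is given by ∂[p,q] = [q] − [p].
The resulting 7×18 matrix has rank 6, and its Smith normal form has invariant factors (1,1,1,1,1,1).

∂_2: C_2 → C_1 sends each 2-simplex [p,q,r] to [q,r] − [p,r] + [p,q]. For instance
  ∂ABE = BE − AE + AB,
  ∂DFG = FG − DG + DF.
The resulting 18×12 matrix has rank 12, and its Smith normal form has invariant factors (1,1,1,1,1,1,1,1,1,1,1,2).

From H_k ≅ ker(∂_k) / im(∂_{k+1}) we obtain:

  H_0: rank C_0 − rank ∂_1 = 7 − 6 = 1, and the invariant factors of ∂_1 are all 1, so H_0 ≅ Z.
  H_1: rank ker ∂_1 − rank ∂_2 = (18 − 6) − 12 = 0, and ∂_2 has invariant factor 2 > 1, so H_1 ≅ Z/2.
  H_2: rank ker ∂_2 − rank ∂_3 = (12 − 12) − 0 = 0, and there is no ∂_3, so H_2 ≅ 0.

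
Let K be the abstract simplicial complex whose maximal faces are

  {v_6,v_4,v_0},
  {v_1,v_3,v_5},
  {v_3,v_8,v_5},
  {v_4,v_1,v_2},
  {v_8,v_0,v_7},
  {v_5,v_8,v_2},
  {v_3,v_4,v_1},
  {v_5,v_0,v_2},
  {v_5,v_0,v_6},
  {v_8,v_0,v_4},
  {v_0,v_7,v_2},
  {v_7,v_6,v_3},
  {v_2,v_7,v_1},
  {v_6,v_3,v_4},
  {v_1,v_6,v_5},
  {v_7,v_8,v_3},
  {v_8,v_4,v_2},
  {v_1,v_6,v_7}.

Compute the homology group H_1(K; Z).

Fix the vertex order v_0 < v_1 < v_2 < v_3 < v_4 < v_5 < v_6 < v_7 < v_8 and write every simplex with vertices in increasing order. Then dim K = 2 and the simplices of K are:

  0-simplices (9): [v_0], [v_1], [v_2], [v_3], [v_4], [v_5], [v_6], [v_7], [v_8]
  1-simplices (27): (27 of them)
  2-simplices (18): (18 of them)

Hence C_0 ≅ Z^9, C_1 ≅ Z^27, C_2 ≅ Z^18.

Boundary ∂_1: C_1 → C_0 is given by ∂[p,q] = [q] − [p]. For instance
  ∂[v_3,v_5] = [v_5] − [v_3].
The resulting 9×27 matrix has rank 8, and its Smith normal form has invariant factors (1,1,1,1,1,1,1,1).

∂_2: C_2 → C_1 maps a triangle to the signed sum of its edges. For instance
  ∂[v_3,v_4,v_6] = [v_4,v_6] − [v_3,v_6] + [v_3,v_4],
  ∂[v_3,v_6,v_7] = [v_6,v_7] − [v_3,v_7] + [v_3,v_6].
As a 27×18 matrix over Z this has rank 18, with invariant factors (1,1,1,1,1,1,1,1,1,1,1,1,1,1,1,1,1,2).

From H_k ≅ ker(∂_k) / im(∂_{k+1}) we obtain:

  H_1: rank ker ∂_1 − rank ∂_2 = (27 − 8) − 18 = 1, and ∂_2 has invariant factor 2 > 1, so H_1 ≅ Z × Z/2.

(K is a triangulation of the Klein bottle.)

H_1 = Z × Z/2.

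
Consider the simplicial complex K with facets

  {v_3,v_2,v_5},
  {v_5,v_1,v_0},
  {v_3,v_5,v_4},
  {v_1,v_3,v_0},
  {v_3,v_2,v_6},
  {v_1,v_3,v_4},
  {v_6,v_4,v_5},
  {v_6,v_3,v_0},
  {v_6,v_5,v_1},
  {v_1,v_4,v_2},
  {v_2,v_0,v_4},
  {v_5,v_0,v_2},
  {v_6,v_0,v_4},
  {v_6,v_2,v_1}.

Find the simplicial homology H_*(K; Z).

H_0 = Z,  H_1 = Z^2,  H_2 = Z.

K has 7 vertices, 21 edges, 14 triangles.
rank ∂_0 = 0, rank ∂_1 = 6 ⇒ b_0 = 7 − 0 − 6 = 1; all invariant factors of ∂_1 are 1 so no torsion. So H_0 = Z.
rank ∂_1 = 6, rank ∂_2 = 13 ⇒ b_1 = 21 − 6 − 13 = 2; all invariant factors of ∂_2 are 1 so no torsion. So H_1 = Z^2.
rank ∂_2 = 13, rank ∂_3 = 0 ⇒ b_2 = 14 − 13 − 0 = 1. So H_2 = Z.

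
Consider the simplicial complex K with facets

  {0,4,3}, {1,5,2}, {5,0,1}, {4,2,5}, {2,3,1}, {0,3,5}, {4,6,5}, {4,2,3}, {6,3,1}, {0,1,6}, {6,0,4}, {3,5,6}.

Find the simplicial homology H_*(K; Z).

H_0 ≅ Z,  H_1 ≅ Z/2,  H_2 = 0.

Take the total order 0 < 1 < 2 < 3 < 4 < 5 < 6 on the vertex set. Then K (dimension 2) consists of the simplices:

  0-simplices (7): [0], [1], [2], [3], [4], [5], [6]
  1-simplices (18): [0,1], [0,3], [0,4], [0,5], [0,6], [1,2], [1,3], [1,5], [1,6], [2,3], [2,4], [2,5], [3,4], [3,5], [3,6], [4,5], [4,6], [5,6]
  2-simplices (12): [0,1,5], [0,1,6], [0,3,4], [0,3,5], [0,4,6], [1,2,3], [1,2,5], [1,3,6], [2,3,4], [2,4,5], [3,5,6], [4,5,6]

giving chain groups C_0 ≅ Z^7, C_1 ≅ Z^18, C_2 ≅ Z^12.

The boundary map ∂_1: C_1 → C_0 sends each edge [p,q] (with p < q) to q − p. For instance
  ∂[0,4] = [4] − [0].
The resulting 7×18 matrix has rank 6, and its Smith normal form has invariant factors (1,1,1,1,1,1).

∂_2: C_2 → C_1 sends each 2-simplex [p,q,r] to [q,r] − [p,r] + [p,q]. For instance
  ∂[3,5,6] = [5,6] − [3,6] + [3,5],
  ∂[1,2,3] = [2,3] − [1,3] + [1,2].
The resulting 18×12 matrix has rank 12, and its Smith normal form has invariant factors (1,1,1,1,1,1,1,1,1,1,1,2).

Now H_k = ker ∂_k / im ∂_{k+1}, so:

  H_0: rank C_0 − rank ∂_1 = 7 − 6 = 1, and the invariant factors of ∂_1 are all 1, so H_0 ≅ Z.
  H_1: rank ker ∂_1 − rank ∂_2 = (18 − 6) − 12 = 0, and ∂_2 has invariant factor 2 > 1, so H_1 ≅ Z/2.
  H_2: rank ker ∂_2 − rank ∂_3 = (12 − 12) − 0 = 0, and there is no ∂_3, so H_2 ≅ 0.

As a check, the Euler characteristic is 7 − 18 + 12 = 1, which agrees with 1 − 0 + 0 = 1.
(K is a triangulation of the real projective plane RP^2.)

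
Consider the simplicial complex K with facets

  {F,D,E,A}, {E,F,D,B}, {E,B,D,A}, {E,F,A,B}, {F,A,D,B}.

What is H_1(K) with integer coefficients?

H_1 = 0.

Order the vertices as A < B < D < E < F. Listing each simplex with vertices in this order, K has dimension 3 with simplices:

  0-simplices (5): A, B, D, E, F
  1-simplices (10): AB, AD, AE, AF, BD, BE, BF, DE, DF, EF
  2-simplices (10): ABD, ABE, ABF, ADE, ADF, AEF, BDE, BDF, BEF, DEF
  3-simplices (5): ABDE, ABDF, ABEF, ADEF, BDEF

giving chain groups C_0 ≅ Z^5, C_1 ≅ Z^10, C_2 ≅ Z^10, C_3 ≅ Z^5.

The boundary map ∂_1: C_1 → C_0 sends each edge [p,q] (with p < q) to q − p. For instance
  ∂BD = D − B.
The 5×10 boundary matrix has rank 4 and Smith normal form diag(1,1,1,1).

Boundary ∂_2: C_2 → C_1 sends each 2-simplex [p,q,r] to [q,r] − [p,r] + [p,q]. For instance
  ∂ABF = BF − AF + AB,
  ∂ADE = DE − AE + AD.
The resulting 10×10 matrix has rank 6, and its Smith normal form has invariant factors (1,1,1,1,1,1).

The boundary map ∂_3: C_3 → C_2 sends each 3-simplex σ to the alternating sum Σ_i (−1)^i (σ with its i-th vertex removed). For instance
  ∂ABDF = BDF − ADF + ABF − ABD,
  ∂BDEF = DEF − BEF + BDF − BDE.
The 10×5 boundary matrix has rank 4 and Smith normal form diag(1,1,1,1).

Reading off H_k = ker ∂_k / im ∂_{k+1}:

  H_1: rank ker ∂_1 − rank ∂_2 = (10 − 4) − 6 = 0, and the invariant factors of ∂_2 are all 1, so H_1 = 0.

(K is a triangulation of the 3-sphere S^3.)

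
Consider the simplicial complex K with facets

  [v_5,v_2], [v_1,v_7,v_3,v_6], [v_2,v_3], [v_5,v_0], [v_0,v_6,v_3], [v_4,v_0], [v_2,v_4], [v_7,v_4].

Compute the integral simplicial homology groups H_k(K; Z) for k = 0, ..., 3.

We work with the vertex ordering v_0 < v_1 < v_2 < v_3 < v_4 < v_5 < v_6 < v_7. The simplices of K, each written with vertices in increasing order, are:

  0-simplices (8): [v_0], [v_1], [v_2], [v_3], [v_4], [v_5], [v_6], [v_7]
  1-simplices (14): [v_0,v_3], [v_0,v_4], [v_0,v_5], [v_0,v_6], [v_1,v_3], [v_1,v_6], [v_1,v_7], [v_2,v_3], [v_2,v_4], [v_2,v_5], [v_3,v_6], [v_3,v_7], [v_4,v_7], [v_6,v_7]
  2-simplices (5): [v_0,v_3,v_6], [v_1,v_3,v_6], [v_1,v_3,v_7], [v_1,v_6,v_7], [v_3,v_6,v_7]
  3-simplices (1): [v_1,v_3,v_6,v_7]

giving chain groups C_0 ≅ Z^8, C_1 ≅ Z^14, C_2 ≅ Z^5, C_3 ≅ Z^1.

The boundary map ∂_1: C_1 → C_0 sends each edge [p,q] (with p < q) to q − p. For instance
  ∂[v_1,v_7] = [v_7] − [v_1].
The 8×14 boundary matrix has rank 7 and Smith normal form diag(1,1,1,1,1,1,1).

The boundary map ∂_2: C_2 → C_1 acts by ∂[p,q,r] = [q,r] − [p,r] + [p,q]. For instance
  ∂[v_0,v_3,v_6] = [v_3,v_6] − [v_0,v_6] + [v_0,v_3],
  ∂[v_1,v_3,v_7] = [v_3,v_7] − [v_1,v_7] + [v_1,v_3].
As a 14×5 matrix over Z this has rank 4, with invariant factors (1,1,1,1).

Boundary ∂_3: C_3 → C_2 sends each 3-simplex σ to the alternating sum Σ_i (−1)^i (σ with its i-th vertex removed). For instance
  ∂[v_1,v_3,v_6,v_7] = [v_3,v_6,v_7] − [v_1,v_6,v_7] + [v_1,v_3,v_7] − [v_1,v_3,v_6].
The 5×1 boundary matrix has rank 1 and Smith normal form diag(1).

Computing H_k = (kernel of ∂_k) / (image of ∂_{k+1}):

  H_0: rank C_0 − rank ∂_1 = 8 − 7 = 1, and the invariant factors of ∂_1 are all 1, so H_0 = Z.
  H_1: rank ker ∂_1 − rank ∂_2 = (14 − 7) − 4 = 3, and the invariant factors of ∂_2 are all 1, so H_1 = Z^3.
  H_2: rank ker ∂_2 − rank ∂_3 = (5 − 4) − 1 = 0, and the invariant factors of ∂_3 are all 1, so H_2 = 0.
  H_3: rank ker ∂_3 − rank ∂_4 = (1 − 1) − 0 = 0, and there is no ∂_4, so H_3 = 0.

As a check, the Euler characteristic is 8 − 14 + 5 − 1 = -2, which agrees with 1 − 3 + 0 − 0 = -2.

H_0 = Z,  H_1 = Z^3,  H_2 = 0,  H_3 = 0.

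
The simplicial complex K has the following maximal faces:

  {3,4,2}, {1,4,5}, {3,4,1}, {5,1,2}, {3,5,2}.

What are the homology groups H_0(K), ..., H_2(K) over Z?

H_0 ≅ Z,  H_1 ≅ Z,  H_2 = 0.

Take the total order 1 < 2 < 3 < 4 < 5 on the vertex set. Then K (dimension 2) consists of the simplices:

  0-simplices (5): [1], [2], [3], [4], [5]
  1-simplices (10): [1,2], [1,3], [1,4], [1,5], [2,3], [2,4], [2,5], [3,4], [3,5], [4,5]
  2-simplices (5): [1,2,5], [1,3,4], [1,4,5], [2,3,4], [2,3,5]

Hence C_0 ≅ Z^5, C_1 ≅ Z^10, C_2 ≅ Z^5.

∂_1: C_1 → C_0 maps an edge to its endpoints' difference, ∂[p,q] = q − p. For instance
  ∂[1,2] = [2] − [1].
As a 5×10 matrix over Z this has rank 4, with invariant factors (1,1,1,1).

Boundary ∂_2: C_2 → C_1 acts by ∂[p,q,r] = [q,r] − [p,r] + [p,q]. For instance
  ∂[1,3,4] = [3,4] − [1,4] + [1,3],
  ∂[1,4,5] = [4,5] − [1,5] + [1,4].
The 10×5 boundary matrix has rank 5 and Smith normal form diag(1,1,1,1,1).

From H_k ≅ ker(∂_k) / im(∂_{k+1}) we obtain:

  H_0: rank C_0 − rank ∂_1 = 5 − 4 = 1, and the invariant factors of ∂_1 are all 1, so H_0 ≅ Z.
  H_1: rank ker ∂_1 − rank ∂_2 = (10 − 4) − 5 = 1, and the invariant factors of ∂_2 are all 1, so H_1 ≅ Z.
  H_2: rank ker ∂_2 − rank ∂_3 = (5 − 5) − 0 = 0, and there is no ∂_3, so H_2 ≅ 0.

As a check, the Euler characteristic is 5 − 10 + 5 = 0, which agrees with 1 − 1 + 0 = 0.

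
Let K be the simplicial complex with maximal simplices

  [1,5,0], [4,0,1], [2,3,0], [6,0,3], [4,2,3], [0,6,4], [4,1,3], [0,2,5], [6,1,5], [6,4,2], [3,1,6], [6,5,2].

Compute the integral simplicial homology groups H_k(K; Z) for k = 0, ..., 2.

K has 7 vertices, 18 edges, 12 triangles.
rank ∂_0 = 0, rank ∂_1 = 6 ⇒ b_0 = 7 − 0 − 6 = 1; all invariant factors of ∂_1 are 1 so no torsion. So H_0 ≅ Z.
rank ∂_1 = 6, rank ∂_2 = 12 ⇒ b_1 = 18 − 6 − 12 = 0; ∂_2 has invariant factor(s) [2] giving torsion. So H_1 ≅ Z/2Z.
rank ∂_2 = 12, rank ∂_3 = 0 ⇒ b_2 = 12 − 12 − 0 = 0. So H_2 ≅ 0.

H_0 = Z,  H_1 = Z/2Z,  H_2 = 0.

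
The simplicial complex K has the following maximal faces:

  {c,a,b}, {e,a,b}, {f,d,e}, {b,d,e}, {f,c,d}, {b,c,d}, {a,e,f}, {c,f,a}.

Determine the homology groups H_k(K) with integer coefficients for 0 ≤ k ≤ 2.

Take the total order a < b < c < d < e < f on the vertex set. Then K (dimension 2) consists of the simplices:

  0-simplices (6): a, b, c, d, e, f
  1-simplices (12): ab, ac, ae, af, bc, bd, be, cd, cf, de, df, ef
  2-simplices (8): abc, abe, acf, aef, bcd, bde, cdf, def

Hence C_0 ≅ Z^6, C_1 ≅ Z^12, C_2 ≅ Z^8.

Boundary ∂_1: C_1 → C_0 is given by ∂[p,q] = [q] − [p]. For instance
  ∂cd = d − c.
The 6×12 boundary matrix has rank 5 and Smith normal form diag(1,1,1,1,1).

∂_2: C_2 → C_1 acts by ∂[p,q,r] = [q,r] − [p,r] + [p,q]. For instance
  ∂bcd = cd − bd + bc,
  ∂abe = be − ae + ab.
As a 12×8 matrix over Z this has rank 7, with invariant factors (1,1,1,1,1,1,1).

Computing H_k = (kernel of ∂_k) / (image of ∂_{k+1}):

  H_0: rank C_0 − rank ∂_1 = 6 − 5 = 1, and the invariant factors of ∂_1 are all 1, so H_0 ≅ Z.
  H_1: rank ker ∂_1 − rank ∂_2 = (12 − 5) − 7 = 0, and the invariant factors of ∂_2 are all 1, so H_1 ≅ 0.
  H_2: rank ker ∂_2 − rank ∂_3 = (8 − 7) − 0 = 1, and there is no ∂_3, so H_2 ≅ Z.

H_0 = Z,  H_1 = 0,  H_2 = Z.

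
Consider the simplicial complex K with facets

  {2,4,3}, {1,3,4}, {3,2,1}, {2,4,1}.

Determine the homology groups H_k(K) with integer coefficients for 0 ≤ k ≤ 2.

H_0 ≅ Z,  H_1 = 0,  H_2 ≅ Z.

Order the vertices as 1 < 2 < 3 < 4. Listing each simplex with vertices in this order, K has dimension 2 with simplices:

  0-simplices (4): [1], [2], [3], [4]
  1-simplices (6): [1,2], [1,3], [1,4], [2,3], [2,4], [3,4]
  2-simplices (4): [1,2,3], [1,2,4], [1,3,4], [2,3,4]

Hence C_0 ≅ Z^4, C_1 ≅ Z^6, C_2 ≅ Z^4.

The boundary map ∂_1: C_1 → C_0 maps an edge to its endpoints' difference, ∂[p,q] = q − p.
The resulting 4×6 matrix has rank 3, and its Smith normal form has invariant factors (1,1,1).

∂_2: C_2 → C_1 sends each 2-simplex [p,q,r] to [q,r] − [p,r] + [p,q]. For instance
  ∂[2,3,4] = [3,4] − [2,4] + [2,3],
  ∂[1,2,4] = [2,4] − [1,4] + [1,2].
As a 6×4 matrix over Z this has rank 3, with invariant factors (1,1,1).

Reading off H_k = ker ∂_k / im ∂_{k+1}:

  H_0: rank C_0 − rank ∂_1 = 4 − 3 = 1, and the invariant factors of ∂_1 are all 1, so H_0 ≅ Z.
  H_1: rank ker ∂_1 − rank ∂_2 = (6 − 3) − 3 = 0, and the invariant factors of ∂_2 are all 1, so H_1 ≅ 0.
  H_2: rank ker ∂_2 − rank ∂_3 = (4 − 3) − 0 = 1, and there is no ∂_3, so H_2 ≅ Z.

As a check, the Euler characteristic is 4 − 6 + 4 = 2, which agrees with 1 − 0 + 1 = 2.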